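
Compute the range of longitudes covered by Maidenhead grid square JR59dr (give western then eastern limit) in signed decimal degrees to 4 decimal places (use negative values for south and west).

10.2500, 10.3333

Field J=9, R=17: +9·20° lon, +17·10° lat → SW at lon 0°, lat 80°.
Square 5, 9: +5·2° lon, +9·1° lat → SW at lon 10°, lat 89°.
Subsquare d=3, r=17: +3·0.0833333° lon, +17·0.0416667° lat → SW at lon 10.25°, lat 89.7083°.
Cell spans 0.0833333° lon × 0.0416667° lat.
west 10.2500, east 10.3333.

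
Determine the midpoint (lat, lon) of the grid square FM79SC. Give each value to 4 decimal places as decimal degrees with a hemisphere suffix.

Field F=5, M=12: +5·20° lon, +12·10° lat → SW at lon -80°, lat 30°.
Square 7, 9: +7·2° lon, +9·1° lat → SW at lon -66°, lat 39°.
Subsquare s=18, c=2: +18·0.0833333° lon, +2·0.0416667° lat → SW at lon -64.5°, lat 39.0833°.
Cell spans 0.0833333° lon × 0.0416667° lat. Centre is SW corner plus half of each.
latitude 39.1042° N, longitude 64.4583° W.

39.1042° N, 64.4583° W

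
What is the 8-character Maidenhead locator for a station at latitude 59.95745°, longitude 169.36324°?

Add 180° to longitude and 90° to latitude: 349.36324, 149.95745.
Field: 349.36324/20 → 17 → R, 149.95745/10 → 14 → O; chars RO.
Square: 9.36324/2 → 4, 9.95745/1 → 9; chars 49.
Subsquare: 1.36324/0.0833333 → 16 → q, 0.95745/0.0416667 → 22 → w; chars qw.
Extended square: 0.02991/0.00833333 → 3, 0.04078/0.00416667 → 9; chars 39.

RO49qw39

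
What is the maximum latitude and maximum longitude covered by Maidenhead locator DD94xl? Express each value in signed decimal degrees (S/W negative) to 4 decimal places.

-55.5000, -100.0000

Field D=3, D=3: +3·20° lon, +3·10° lat → SW at lon -120°, lat -60°.
Square 9, 4: +9·2° lon, +4·1° lat → SW at lon -102°, lat -56°.
Subsquare x=23, l=11: +23·0.0833333° lon, +11·0.0416667° lat → SW at lon -100.083°, lat -55.5417°.
Cell spans 0.0833333° lon × 0.0416667° lat. NE corner is SW corner plus one full cell.
latitude -55.5000, longitude -100.0000.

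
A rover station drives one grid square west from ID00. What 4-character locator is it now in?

Longitude square 0; −1 → -1, wraps to 9, carry into field.
Longitude field I = 8; −1 → 7 = H.
The latitude characters are unchanged.

HD90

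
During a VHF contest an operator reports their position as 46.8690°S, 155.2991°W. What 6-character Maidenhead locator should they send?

BE23id

Add 180° to longitude and 90° to latitude: 24.7009, 43.1310.
Field (20°×10°, letters A–R): lon ⌊24.7009/20⌋ = 1 → B; lat ⌊43.1310/10⌋ = 4 → E.
Square (2°×1°, digits 0–9): lon ⌊4.7009/2⌋ = 2; lat ⌊3.1310/1⌋ = 3.
Subsquare (5′×2.5′, letters a–x): lon ⌊0.7009/0.0833333⌋ = 8 → i; lat ⌊0.1310/0.0416667⌋ = 3 → d.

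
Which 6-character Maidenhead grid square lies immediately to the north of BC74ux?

Latitude subsquare x = 23; +1 → 24, wraps to 0 = a, carry into square.
Latitude square 4; +1 → 5.
The longitude characters are unchanged.

BC75ua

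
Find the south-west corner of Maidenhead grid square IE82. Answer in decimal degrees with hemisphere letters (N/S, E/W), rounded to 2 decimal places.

48.00° S, 4.00° W

Field I=8, E=4: +8·20° lon, +4·10° lat → SW at lon -20°, lat -50°.
Square 8, 2: +8·2° lon, +2·1° lat → SW at lon -4°, lat -48°.
latitude 48.00° S, longitude 4.00° W.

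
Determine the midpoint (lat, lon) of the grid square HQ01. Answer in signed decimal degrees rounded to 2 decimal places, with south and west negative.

Field H=7, Q=16: +7·20° lon, +16·10° lat → SW at lon -40°, lat 70°.
Square 0, 1: +0·2° lon, +1·1° lat → SW at lon -40°, lat 71°.
Cell spans 2° lon × 1° lat. Centre is SW corner plus half of each.
latitude 71.50, longitude -39.00.

71.50, -39.00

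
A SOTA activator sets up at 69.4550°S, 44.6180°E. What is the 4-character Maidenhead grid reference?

LC20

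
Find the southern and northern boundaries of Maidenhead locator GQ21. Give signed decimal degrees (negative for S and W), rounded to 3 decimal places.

71.000, 72.000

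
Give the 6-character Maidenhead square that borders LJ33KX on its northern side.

Latitude subsquare x = 23; +1 → 24, wraps to 0 = a, carry into square.
Latitude square 3; +1 → 4.
The longitude characters are unchanged.

LJ34ka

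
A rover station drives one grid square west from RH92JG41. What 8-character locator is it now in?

RH92jg31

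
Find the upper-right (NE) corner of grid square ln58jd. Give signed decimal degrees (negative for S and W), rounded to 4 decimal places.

48.1667, 50.8333

Field L=11, N=13: +11·20° lon, +13·10° lat → SW at lon 40°, lat 40°.
Square 5, 8: +5·2° lon, +8·1° lat → SW at lon 50°, lat 48°.
Subsquare j=9, d=3: +9·0.0833333° lon, +3·0.0416667° lat → SW at lon 50.75°, lat 48.125°.
Cell spans 0.0833333° lon × 0.0416667° lat. NE corner is SW corner plus one full cell.
latitude 48.1667, longitude 50.8333.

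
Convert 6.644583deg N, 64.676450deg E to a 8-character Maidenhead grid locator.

MJ26ip14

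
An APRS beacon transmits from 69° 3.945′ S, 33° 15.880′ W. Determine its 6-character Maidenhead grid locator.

Shift to the Maidenhead origin (180°W, 90°S): lon 146.7353, lat 20.9343.
Field: 146.7353/20 → 7 → H, 20.9343/10 → 2 → C; chars HC.
Square: 6.7353/2 → 3, 0.9343/1 → 0; chars 30.
Subsquare: 0.7353/0.0833333 → 8 → i, 0.9343/0.0416667 → 22 → w; chars iw.

HC30iw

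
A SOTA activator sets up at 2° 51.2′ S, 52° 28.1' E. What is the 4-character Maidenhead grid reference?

LI67

Add 180° to longitude and 90° to latitude: 232.47, 87.15.
Field: 232.47/20 → 11 → L, 87.15/10 → 8 → I; chars LI.
Square: 12.47/2 → 6, 7.15/1 → 7; chars 67.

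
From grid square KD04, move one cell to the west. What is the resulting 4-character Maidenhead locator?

Longitude square 0; −1 → -1, wraps to 9, carry into field.
Longitude field K = 10; −1 → 9 = J.
The latitude characters are unchanged.

JD94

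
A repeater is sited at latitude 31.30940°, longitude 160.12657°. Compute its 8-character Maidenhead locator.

RM01bh54

Add 180° to longitude and 90° to latitude: 340.12657, 121.30940.
Field (20°×10°, letters A–R): lon ⌊340.12657/20⌋ = 17 → R; lat ⌊121.30940/10⌋ = 12 → M.
Square (2°×1°, digits 0–9): lon ⌊0.12657/2⌋ = 0; lat ⌊1.30940/1⌋ = 1.
Subsquare (5′×2.5′, letters a–x): lon ⌊0.12657/0.0833333⌋ = 1 → b; lat ⌊0.30940/0.0416667⌋ = 7 → h.
Extended square (30″×15″, digits 0–9): lon ⌊0.04324/0.00833333⌋ = 5; lat ⌊0.01773/0.00416667⌋ = 4.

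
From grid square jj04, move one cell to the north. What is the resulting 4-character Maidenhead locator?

Latitude square 4; +1 → 5.
The longitude characters are unchanged.

JJ05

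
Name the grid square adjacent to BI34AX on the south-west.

BI24xw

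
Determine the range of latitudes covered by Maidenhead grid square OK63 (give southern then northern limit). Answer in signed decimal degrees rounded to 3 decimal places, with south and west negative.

13.000, 14.000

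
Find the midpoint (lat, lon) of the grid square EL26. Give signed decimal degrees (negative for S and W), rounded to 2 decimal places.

Field E=4, L=11: +4·20° lon, +11·10° lat → SW at lon -100°, lat 20°.
Square 2, 6: +2·2° lon, +6·1° lat → SW at lon -96°, lat 26°.
Cell spans 2° lon × 1° lat. Centre is SW corner plus half of each.
latitude 26.50, longitude -95.00.

26.50, -95.00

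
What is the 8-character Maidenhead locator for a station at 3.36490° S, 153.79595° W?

BI36cp42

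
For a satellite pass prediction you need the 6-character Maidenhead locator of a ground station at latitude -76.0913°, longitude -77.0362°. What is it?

Add 180° to longitude and 90° to latitude: 102.9638, 13.9087.
Field: lon ⌊102.9638/20⌋ = 5 → F; lat ⌊13.9087/10⌋ = 1 → B.
Square: lon ⌊2.9638/2⌋ = 1; lat ⌊3.9087/1⌋ = 3.
Subsquare: lon ⌊0.9638/0.0833333⌋ = 11 → l; lat ⌊0.9087/0.0416667⌋ = 21 → v.

FB13lv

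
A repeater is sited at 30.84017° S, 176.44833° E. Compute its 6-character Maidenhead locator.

RF89fd

Shift to the Maidenhead origin (180°W, 90°S): lon 356.4483, lat 59.1598.
Field: 356.4483/20 → 17 → R, 59.1598/10 → 5 → F; chars RF.
Square: 16.4483/2 → 8, 9.1598/1 → 9; chars 89.
Subsquare: 0.4483/0.0833333 → 5 → f, 0.1598/0.0416667 → 3 → d; chars fd.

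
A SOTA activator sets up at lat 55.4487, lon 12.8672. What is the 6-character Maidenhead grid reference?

Add 180° to longitude and 90° to latitude: 192.8672, 145.4487.
Field: 192.8672/20 → 9 → J, 145.4487/10 → 14 → O; chars JO.
Square: 12.8672/2 → 6, 5.4487/1 → 5; chars 65.
Subsquare: 0.8672/0.0833333 → 10 → k, 0.4487/0.0416667 → 10 → k; chars kk.

JO65kk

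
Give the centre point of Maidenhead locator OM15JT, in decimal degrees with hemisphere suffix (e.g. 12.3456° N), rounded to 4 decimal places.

Field O=14, M=12: +14·20° lon, +12·10° lat → SW at lon 100°, lat 30°.
Square 1, 5: +1·2° lon, +5·1° lat → SW at lon 102°, lat 35°.
Subsquare j=9, t=19: +9·0.0833333° lon, +19·0.0416667° lat → SW at lon 102.75°, lat 35.7917°.
Cell spans 0.0833333° lon × 0.0416667° lat. Centre is SW corner plus half of each.
latitude 35.8125° N, longitude 102.7917° E.

35.8125° N, 102.7917° E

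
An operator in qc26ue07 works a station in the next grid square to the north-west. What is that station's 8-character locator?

QC26te98

Longitude extended square 0; −1 → -1, wraps to 9, carry into subsquare.
Longitude subsquare u = 20; −1 → 19 = t.
Latitude extended square 7; +1 → 8.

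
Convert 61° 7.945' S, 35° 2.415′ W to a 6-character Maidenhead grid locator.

Shift to the Maidenhead origin (180°W, 90°S): lon 144.9597, lat 28.8676.
Field (20°×10°, letters A–R): 144.9597/20 → 7 → H, 28.8676/10 → 2 → C; chars HC.
Square (2°×1°, digits 0–9): 4.9597/2 → 2, 8.8676/1 → 8; chars 28.
Subsquare (5′×2.5′, letters a–x): 0.9597/0.0833333 → 11 → l, 0.8676/0.0416667 → 20 → u; chars lu.

HC28lu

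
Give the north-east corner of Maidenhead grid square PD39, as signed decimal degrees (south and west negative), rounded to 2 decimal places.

-50.00, 128.00

Field P=15, D=3: +15·20° lon, +3·10° lat → SW at lon 120°, lat -60°.
Square 3, 9: +3·2° lon, +9·1° lat → SW at lon 126°, lat -51°.
Cell spans 2° lon × 1° lat. NE corner is SW corner plus one full cell.
latitude -50.00, longitude 128.00.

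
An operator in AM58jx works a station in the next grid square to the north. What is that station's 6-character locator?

AM59ja

Latitude subsquare x = 23; +1 → 24, wraps to 0 = a, carry into square.
Latitude square 8; +1 → 9.
The longitude characters are unchanged.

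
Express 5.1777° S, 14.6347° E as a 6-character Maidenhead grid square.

Shift to the Maidenhead origin (180°W, 90°S): lon 194.6347, lat 84.8223.
Field: lon ⌊194.6347/20⌋ = 9 → J; lat ⌊84.8223/10⌋ = 8 → I.
Square: lon ⌊14.6347/2⌋ = 7; lat ⌊4.8223/1⌋ = 4.
Subsquare: lon ⌊0.6347/0.0833333⌋ = 7 → h; lat ⌊0.8223/0.0416667⌋ = 19 → t.

JI74ht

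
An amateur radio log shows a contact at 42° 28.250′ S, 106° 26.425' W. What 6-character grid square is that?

DE67sm

Shift to the Maidenhead origin (180°W, 90°S): lon 73.5596, lat 47.5292.
Field: 73.5596/20 → 3 → D, 47.5292/10 → 4 → E; chars DE.
Square: 13.5596/2 → 6, 7.5292/1 → 7; chars 67.
Subsquare: 1.5596/0.0833333 → 18 → s, 0.5292/0.0416667 → 12 → m; chars sm.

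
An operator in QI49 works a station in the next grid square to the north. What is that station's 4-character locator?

QJ40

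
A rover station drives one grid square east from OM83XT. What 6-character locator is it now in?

OM93at

Longitude subsquare x = 23; +1 → 24, wraps to 0 = a, carry into square.
Longitude square 8; +1 → 9.
The latitude characters are unchanged.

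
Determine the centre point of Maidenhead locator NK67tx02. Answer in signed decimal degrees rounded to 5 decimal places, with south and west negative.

17.96875, 93.58750

Field N=13, K=10: +13·20° lon, +10·10° lat → SW at lon 80°, lat 10°.
Square 6, 7: +6·2° lon, +7·1° lat → SW at lon 92°, lat 17°.
Subsquare t=19, x=23: +19·0.0833333° lon, +23·0.0416667° lat → SW at lon 93.5833°, lat 17.9583°.
Extended square 0, 2: +0·0.00833333° lon, +2·0.00416667° lat → SW at lon 93.5833°, lat 17.9667°.
Cell spans 0.00833333° lon × 0.00416667° lat. Centre is SW corner plus half of each.
latitude 17.96875, longitude 93.58750.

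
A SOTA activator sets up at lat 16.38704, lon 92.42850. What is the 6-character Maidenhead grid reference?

NK66fj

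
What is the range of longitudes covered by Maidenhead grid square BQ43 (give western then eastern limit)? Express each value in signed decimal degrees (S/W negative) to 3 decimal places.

Field B=1, Q=16: +1·20° lon, +16·10° lat → SW at lon -160°, lat 70°.
Square 4, 3: +4·2° lon, +3·1° lat → SW at lon -152°, lat 73°.
Cell spans 2° lon × 1° lat.
west -152.000, east -150.000.

-152.000, -150.000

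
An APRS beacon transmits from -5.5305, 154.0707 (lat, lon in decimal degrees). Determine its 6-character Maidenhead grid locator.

Add 180° to longitude and 90° to latitude: 334.0707, 84.4695.
Field: 334.0707/20 → 16 → Q, 84.4695/10 → 8 → I; chars QI.
Square: 14.0707/2 → 7, 4.4695/1 → 4; chars 74.
Subsquare: 0.0707/0.0833333 → 0 → a, 0.4695/0.0416667 → 11 → l; chars al.

QI74al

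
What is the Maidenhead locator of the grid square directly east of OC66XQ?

Longitude subsquare x = 23; +1 → 24, wraps to 0 = a, carry into square.
Longitude square 6; +1 → 7.
The latitude characters are unchanged.

OC76aq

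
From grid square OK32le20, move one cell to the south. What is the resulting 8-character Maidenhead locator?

OK32ld29

Latitude extended square 0; −1 → -1, wraps to 9, carry into subsquare.
Latitude subsquare e = 4; −1 → 3 = d.
The longitude characters are unchanged.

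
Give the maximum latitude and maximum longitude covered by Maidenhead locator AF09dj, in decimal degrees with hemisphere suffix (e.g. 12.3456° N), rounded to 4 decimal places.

30.5833° S, 179.6667° W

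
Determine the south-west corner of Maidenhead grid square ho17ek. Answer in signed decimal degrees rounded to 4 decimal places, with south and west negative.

57.4167, -37.6667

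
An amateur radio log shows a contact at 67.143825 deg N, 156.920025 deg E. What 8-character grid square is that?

Add 180° to longitude and 90° to latitude: 336.92003, 157.14382.
Field: lon ⌊336.92003/20⌋ = 16 → Q; lat ⌊157.14382/10⌋ = 15 → P.
Square: lon ⌊16.92003/2⌋ = 8; lat ⌊7.14382/1⌋ = 7.
Subsquare: lon ⌊0.92003/0.0833333⌋ = 11 → l; lat ⌊0.14382/0.0416667⌋ = 3 → d.
Extended square: lon ⌊0.00336/0.00833333⌋ = 0; lat ⌊0.01882/0.00416667⌋ = 4.

QP87ld04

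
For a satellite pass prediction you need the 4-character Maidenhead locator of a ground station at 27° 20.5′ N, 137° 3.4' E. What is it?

PL87

Offset from 180°W / 90°S: lon 317.06°, lat 117.34°.
Field: lon ⌊317.06/20⌋ = 15 → P; lat ⌊117.34/10⌋ = 11 → L.
Square: lon ⌊17.06/2⌋ = 8; lat ⌊7.34/1⌋ = 7.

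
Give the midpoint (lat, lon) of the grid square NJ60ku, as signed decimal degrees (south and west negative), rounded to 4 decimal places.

0.8542, 92.8750

Field N=13, J=9: +13·20° lon, +9·10° lat → SW at lon 80°, lat 0°.
Square 6, 0: +6·2° lon, +0·1° lat → SW at lon 92°, lat 0°.
Subsquare k=10, u=20: +10·0.0833333° lon, +20·0.0416667° lat → SW at lon 92.8333°, lat 0.833333°.
Cell spans 0.0833333° lon × 0.0416667° lat. Centre is SW corner plus half of each.
latitude 0.8542, longitude 92.8750.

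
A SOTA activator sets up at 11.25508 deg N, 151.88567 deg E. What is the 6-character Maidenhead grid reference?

Add 180° to longitude and 90° to latitude: 331.8857, 101.2551.
Field (20°×10°, letters A–R): lon ⌊331.8857/20⌋ = 16 → Q; lat ⌊101.2551/10⌋ = 10 → K.
Square (2°×1°, digits 0–9): lon ⌊11.8857/2⌋ = 5; lat ⌊1.2551/1⌋ = 1.
Subsquare (5′×2.5′, letters a–x): lon ⌊1.8857/0.0833333⌋ = 22 → w; lat ⌊0.2551/0.0416667⌋ = 6 → g.

QK51wg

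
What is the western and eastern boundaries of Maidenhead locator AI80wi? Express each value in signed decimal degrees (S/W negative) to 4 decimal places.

Field A=0, I=8: +0·20° lon, +8·10° lat → SW at lon -180°, lat -10°.
Square 8, 0: +8·2° lon, +0·1° lat → SW at lon -164°, lat -10°.
Subsquare w=22, i=8: +22·0.0833333° lon, +8·0.0416667° lat → SW at lon -162.167°, lat -9.66667°.
Cell spans 0.0833333° lon × 0.0416667° lat.
west -162.1667, east -162.0833.

-162.1667, -162.0833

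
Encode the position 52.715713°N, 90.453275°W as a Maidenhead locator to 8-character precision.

EO42sr51

Shift to the Maidenhead origin (180°W, 90°S): lon 89.54672, lat 142.71571.
Field (20°×10°, letters A–R): 89.54672/20 → 4 → E, 142.71571/10 → 14 → O; chars EO.
Square (2°×1°, digits 0–9): 9.54672/2 → 4, 2.71571/1 → 2; chars 42.
Subsquare (5′×2.5′, letters a–x): 1.54672/0.0833333 → 18 → s, 0.71571/0.0416667 → 17 → r; chars sr.
Extended square (30″×15″, digits 0–9): 0.04672/0.00833333 → 5, 0.00738/0.00416667 → 1; chars 51.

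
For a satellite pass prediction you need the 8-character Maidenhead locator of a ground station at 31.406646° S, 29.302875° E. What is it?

KF48po62

Offset from 180°W / 90°S: lon 209.30288°, lat 58.59335°.
Field: lon ⌊209.30288/20⌋ = 10 → K; lat ⌊58.59335/10⌋ = 5 → F.
Square: lon ⌊9.30288/2⌋ = 4; lat ⌊8.59335/1⌋ = 8.
Subsquare: lon ⌊1.30288/0.0833333⌋ = 15 → p; lat ⌊0.59335/0.0416667⌋ = 14 → o.
Extended square: lon ⌊0.05288/0.00833333⌋ = 6; lat ⌊0.01002/0.00416667⌋ = 2.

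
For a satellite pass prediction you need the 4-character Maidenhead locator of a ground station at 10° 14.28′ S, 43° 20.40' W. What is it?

GH89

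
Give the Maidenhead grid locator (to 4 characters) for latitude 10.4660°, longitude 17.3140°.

Shift to the Maidenhead origin (180°W, 90°S): lon 197.31, lat 100.47.
Field: 197.31/20 → 9 → J, 100.47/10 → 10 → K; chars JK.
Square: 17.31/2 → 8, 0.47/1 → 0; chars 80.

JK80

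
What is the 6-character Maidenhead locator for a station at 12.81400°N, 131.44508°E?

PK52rt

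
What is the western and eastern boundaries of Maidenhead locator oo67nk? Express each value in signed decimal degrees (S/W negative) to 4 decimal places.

113.0833, 113.1667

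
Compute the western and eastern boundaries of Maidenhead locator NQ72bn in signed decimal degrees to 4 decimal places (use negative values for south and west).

Field N=13, Q=16: +13·20° lon, +16·10° lat → SW at lon 80°, lat 70°.
Square 7, 2: +7·2° lon, +2·1° lat → SW at lon 94°, lat 72°.
Subsquare b=1, n=13: +1·0.0833333° lon, +13·0.0416667° lat → SW at lon 94.0833°, lat 72.5417°.
Cell spans 0.0833333° lon × 0.0416667° lat.
west 94.0833, east 94.1667.

94.0833, 94.1667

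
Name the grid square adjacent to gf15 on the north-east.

GF26

Longitude square 1; +1 → 2.
Latitude square 5; +1 → 6.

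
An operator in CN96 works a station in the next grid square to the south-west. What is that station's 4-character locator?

CN85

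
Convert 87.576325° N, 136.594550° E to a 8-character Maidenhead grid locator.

PR87hn18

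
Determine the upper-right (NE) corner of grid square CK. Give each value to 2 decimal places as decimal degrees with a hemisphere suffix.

20.00° N, 120.00° W

Field C=2, K=10: +2·20° lon, +10·10° lat → SW at lon -140°, lat 10°.
Cell spans 20° lon × 10° lat. NE corner is SW corner plus one full cell.
latitude 20.00° N, longitude 120.00° W.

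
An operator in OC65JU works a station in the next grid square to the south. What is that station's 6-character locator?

OC65jt

Latitude subsquare u = 20; −1 → 19 = t.
The longitude characters are unchanged.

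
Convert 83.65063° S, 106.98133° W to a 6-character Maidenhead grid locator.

Offset from 180°W / 90°S: lon 73.0187°, lat 6.3494°.
Field (20°×10°, letters A–R): lon ⌊73.0187/20⌋ = 3 → D; lat ⌊6.3494/10⌋ = 0 → A.
Square (2°×1°, digits 0–9): lon ⌊13.0187/2⌋ = 6; lat ⌊6.3494/1⌋ = 6.
Subsquare (5′×2.5′, letters a–x): lon ⌊1.0187/0.0833333⌋ = 12 → m; lat ⌊0.3494/0.0416667⌋ = 8 → i.

DA66mi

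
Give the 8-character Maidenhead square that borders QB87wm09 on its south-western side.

QB87vm98

Longitude extended square 0; −1 → -1, wraps to 9, carry into subsquare.
Longitude subsquare w = 22; −1 → 21 = v.
Latitude extended square 9; −1 → 8.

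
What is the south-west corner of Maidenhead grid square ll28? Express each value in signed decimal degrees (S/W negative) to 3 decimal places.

28.000, 44.000

Field L=11, L=11: +11·20° lon, +11·10° lat → SW at lon 40°, lat 20°.
Square 2, 8: +2·2° lon, +8·1° lat → SW at lon 44°, lat 28°.
latitude 28.000, longitude 44.000.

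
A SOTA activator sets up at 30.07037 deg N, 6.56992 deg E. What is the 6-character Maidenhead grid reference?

JM30gb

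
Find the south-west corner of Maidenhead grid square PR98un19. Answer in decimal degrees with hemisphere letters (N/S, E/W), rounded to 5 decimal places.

88.57917° N, 139.67500° E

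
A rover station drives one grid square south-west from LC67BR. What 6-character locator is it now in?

LC67aq

Longitude subsquare b = 1; −1 → 0 = a.
Latitude subsquare r = 17; −1 → 16 = q.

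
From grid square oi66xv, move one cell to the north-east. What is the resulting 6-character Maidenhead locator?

Longitude subsquare x = 23; +1 → 24, wraps to 0 = a, carry into square.
Longitude square 6; +1 → 7.
Latitude subsquare v = 21; +1 → 22 = w.

OI76aw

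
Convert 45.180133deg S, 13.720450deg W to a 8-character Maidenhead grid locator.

IE34dt36

Add 180° to longitude and 90° to latitude: 166.27955, 44.81987.
Field: 166.27955/20 → 8 → I, 44.81987/10 → 4 → E; chars IE.
Square: 6.27955/2 → 3, 4.81987/1 → 4; chars 34.
Subsquare: 0.27955/0.0833333 → 3 → d, 0.81987/0.0416667 → 19 → t; chars dt.
Extended square: 0.02955/0.00833333 → 3, 0.02820/0.00416667 → 6; chars 36.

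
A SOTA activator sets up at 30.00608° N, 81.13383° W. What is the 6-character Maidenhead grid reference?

EM90ka

Shift to the Maidenhead origin (180°W, 90°S): lon 98.8662, lat 120.0061.
Field: 98.8662/20 → 4 → E, 120.0061/10 → 12 → M; chars EM.
Square: 18.8662/2 → 9, 0.0061/1 → 0; chars 90.
Subsquare: 0.8662/0.0833333 → 10 → k, 0.0061/0.0416667 → 0 → a; chars ka.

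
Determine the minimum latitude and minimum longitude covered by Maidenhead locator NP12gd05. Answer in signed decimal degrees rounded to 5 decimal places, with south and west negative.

62.14583, 82.50000

Field N=13, P=15: +13·20° lon, +15·10° lat → SW at lon 80°, lat 60°.
Square 1, 2: +1·2° lon, +2·1° lat → SW at lon 82°, lat 62°.
Subsquare g=6, d=3: +6·0.0833333° lon, +3·0.0416667° lat → SW at lon 82.5°, lat 62.125°.
Extended square 0, 5: +0·0.00833333° lon, +5·0.00416667° lat → SW at lon 82.5°, lat 62.1458°.
latitude 62.14583, longitude 82.50000.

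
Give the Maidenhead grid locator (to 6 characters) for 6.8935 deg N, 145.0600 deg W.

Offset from 180°W / 90°S: lon 34.9400°, lat 96.8935°.
Field: lon ⌊34.9400/20⌋ = 1 → B; lat ⌊96.8935/10⌋ = 9 → J.
Square: lon ⌊14.9400/2⌋ = 7; lat ⌊6.8935/1⌋ = 6.
Subsquare: lon ⌊0.9400/0.0833333⌋ = 11 → l; lat ⌊0.8935/0.0416667⌋ = 21 → v.

BJ76lv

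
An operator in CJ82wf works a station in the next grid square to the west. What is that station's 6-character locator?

CJ82vf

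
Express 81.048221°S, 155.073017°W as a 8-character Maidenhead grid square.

Add 180° to longitude and 90° to latitude: 24.92698, 8.95178.
Field: lon ⌊24.92698/20⌋ = 1 → B; lat ⌊8.95178/10⌋ = 0 → A.
Square: lon ⌊4.92698/2⌋ = 2; lat ⌊8.95178/1⌋ = 8.
Subsquare: lon ⌊0.92698/0.0833333⌋ = 11 → l; lat ⌊0.95178/0.0416667⌋ = 22 → w.
Extended square: lon ⌊0.01032/0.00833333⌋ = 1; lat ⌊0.03511/0.00416667⌋ = 8.

BA28lw18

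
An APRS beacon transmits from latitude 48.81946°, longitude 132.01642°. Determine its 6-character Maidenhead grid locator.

PN68at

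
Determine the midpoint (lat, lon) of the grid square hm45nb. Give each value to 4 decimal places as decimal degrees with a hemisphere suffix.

35.0625° N, 30.8750° W

Field H=7, M=12: +7·20° lon, +12·10° lat → SW at lon -40°, lat 30°.
Square 4, 5: +4·2° lon, +5·1° lat → SW at lon -32°, lat 35°.
Subsquare n=13, b=1: +13·0.0833333° lon, +1·0.0416667° lat → SW at lon -30.9167°, lat 35.0417°.
Cell spans 0.0833333° lon × 0.0416667° lat. Centre is SW corner plus half of each.
latitude 35.0625° N, longitude 30.8750° W.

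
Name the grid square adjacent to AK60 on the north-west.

AK51

Longitude square 6; −1 → 5.
Latitude square 0; +1 → 1.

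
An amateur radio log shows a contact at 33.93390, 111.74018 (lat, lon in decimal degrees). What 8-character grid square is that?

OM53uw84

Offset from 180°W / 90°S: lon 291.74018°, lat 123.93390°.
Field: 291.74018/20 → 14 → O, 123.93390/10 → 12 → M; chars OM.
Square: 11.74018/2 → 5, 3.93390/1 → 3; chars 53.
Subsquare: 1.74018/0.0833333 → 20 → u, 0.93390/0.0416667 → 22 → w; chars uw.
Extended square: 0.07351/0.00833333 → 8, 0.01723/0.00416667 → 4; chars 84.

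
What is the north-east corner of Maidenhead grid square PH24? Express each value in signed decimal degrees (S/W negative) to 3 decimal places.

-15.000, 126.000

Field P=15, H=7: +15·20° lon, +7·10° lat → SW at lon 120°, lat -20°.
Square 2, 4: +2·2° lon, +4·1° lat → SW at lon 124°, lat -16°.
Cell spans 2° lon × 1° lat. NE corner is SW corner plus one full cell.
latitude -15.000, longitude 126.000.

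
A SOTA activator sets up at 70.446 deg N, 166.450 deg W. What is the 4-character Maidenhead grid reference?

Add 180° to longitude and 90° to latitude: 13.55, 160.45.
Field (20°×10°, letters A–R): lon ⌊13.55/20⌋ = 0 → A; lat ⌊160.45/10⌋ = 16 → Q.
Square (2°×1°, digits 0–9): lon ⌊13.55/2⌋ = 6; lat ⌊0.45/1⌋ = 0.

AQ60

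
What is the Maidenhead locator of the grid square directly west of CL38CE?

CL38be

Longitude subsquare c = 2; −1 → 1 = b.
The latitude characters are unchanged.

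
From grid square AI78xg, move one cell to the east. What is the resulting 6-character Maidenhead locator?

Longitude subsquare x = 23; +1 → 24, wraps to 0 = a, carry into square.
Longitude square 7; +1 → 8.
The latitude characters are unchanged.

AI88ag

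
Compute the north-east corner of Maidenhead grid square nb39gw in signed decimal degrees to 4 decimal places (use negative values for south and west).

-70.0417, 86.5833

Field N=13, B=1: +13·20° lon, +1·10° lat → SW at lon 80°, lat -80°.
Square 3, 9: +3·2° lon, +9·1° lat → SW at lon 86°, lat -71°.
Subsquare g=6, w=22: +6·0.0833333° lon, +22·0.0416667° lat → SW at lon 86.5°, lat -70.0833°.
Cell spans 0.0833333° lon × 0.0416667° lat. NE corner is SW corner plus one full cell.
latitude -70.0417, longitude 86.5833.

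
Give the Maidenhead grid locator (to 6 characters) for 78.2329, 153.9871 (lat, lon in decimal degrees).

Shift to the Maidenhead origin (180°W, 90°S): lon 333.9871, lat 168.2329.
Field: lon ⌊333.9871/20⌋ = 16 → Q; lat ⌊168.2329/10⌋ = 16 → Q.
Square: lon ⌊13.9871/2⌋ = 6; lat ⌊8.2329/1⌋ = 8.
Subsquare: lon ⌊1.9871/0.0833333⌋ = 23 → x; lat ⌊0.2329/0.0416667⌋ = 5 → f.

QQ68xf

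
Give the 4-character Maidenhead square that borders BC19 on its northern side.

Latitude square 9; +1 → 10, wraps to 0, carry into field.
Latitude field C = 2; +1 → 3 = D.
The longitude characters are unchanged.

BD10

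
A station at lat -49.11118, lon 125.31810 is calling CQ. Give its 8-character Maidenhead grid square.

PE20pv83

Offset from 180°W / 90°S: lon 305.31810°, lat 40.88882°.
Field: lon ⌊305.31810/20⌋ = 15 → P; lat ⌊40.88882/10⌋ = 4 → E.
Square: lon ⌊5.31810/2⌋ = 2; lat ⌊0.88882/1⌋ = 0.
Subsquare: lon ⌊1.31810/0.0833333⌋ = 15 → p; lat ⌊0.88882/0.0416667⌋ = 21 → v.
Extended square: lon ⌊0.06810/0.00833333⌋ = 8; lat ⌊0.01382/0.00416667⌋ = 3.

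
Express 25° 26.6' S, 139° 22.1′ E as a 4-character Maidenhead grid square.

Shift to the Maidenhead origin (180°W, 90°S): lon 319.37, lat 64.56.
Field (20°×10°, letters A–R): 319.37/20 → 15 → P, 64.56/10 → 6 → G; chars PG.
Square (2°×1°, digits 0–9): 19.37/2 → 9, 4.56/1 → 4; chars 94.

PG94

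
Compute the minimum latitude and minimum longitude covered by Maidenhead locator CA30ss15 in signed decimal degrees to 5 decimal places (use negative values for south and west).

-89.22917, -132.49167

Field C=2, A=0: +2·20° lon, +0·10° lat → SW at lon -140°, lat -90°.
Square 3, 0: +3·2° lon, +0·1° lat → SW at lon -134°, lat -90°.
Subsquare s=18, s=18: +18·0.0833333° lon, +18·0.0416667° lat → SW at lon -132.5°, lat -89.25°.
Extended square 1, 5: +1·0.00833333° lon, +5·0.00416667° lat → SW at lon -132.492°, lat -89.2292°.
latitude -89.22917, longitude -132.49167.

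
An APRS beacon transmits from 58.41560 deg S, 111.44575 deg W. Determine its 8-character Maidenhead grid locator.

DD41go60

Offset from 180°W / 90°S: lon 68.55425°, lat 31.58440°.
Field: lon ⌊68.55425/20⌋ = 3 → D; lat ⌊31.58440/10⌋ = 3 → D.
Square: lon ⌊8.55425/2⌋ = 4; lat ⌊1.58440/1⌋ = 1.
Subsquare: lon ⌊0.55425/0.0833333⌋ = 6 → g; lat ⌊0.58440/0.0416667⌋ = 14 → o.
Extended square: lon ⌊0.05425/0.00833333⌋ = 6; lat ⌊0.00107/0.00416667⌋ = 0.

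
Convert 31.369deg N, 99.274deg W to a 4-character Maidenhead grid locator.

EM01

Add 180° to longitude and 90° to latitude: 80.73, 121.37.
Field: lon ⌊80.73/20⌋ = 4 → E; lat ⌊121.37/10⌋ = 12 → M.
Square: lon ⌊0.73/2⌋ = 0; lat ⌊1.37/1⌋ = 1.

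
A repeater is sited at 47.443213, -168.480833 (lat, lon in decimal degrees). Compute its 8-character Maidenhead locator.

AN57sk26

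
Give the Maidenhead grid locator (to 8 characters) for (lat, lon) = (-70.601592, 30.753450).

KB59jj05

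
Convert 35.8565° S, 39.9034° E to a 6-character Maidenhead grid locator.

Offset from 180°W / 90°S: lon 219.9034°, lat 54.1435°.
Field: 219.9034/20 → 10 → K, 54.1435/10 → 5 → F; chars KF.
Square: 19.9034/2 → 9, 4.1435/1 → 4; chars 94.
Subsquare: 1.9034/0.0833333 → 22 → w, 0.1435/0.0416667 → 3 → d; chars wd.

KF94wd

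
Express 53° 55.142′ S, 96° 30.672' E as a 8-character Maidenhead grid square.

ND86gb19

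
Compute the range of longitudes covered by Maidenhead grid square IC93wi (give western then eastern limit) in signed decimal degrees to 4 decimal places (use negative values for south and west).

Field I=8, C=2: +8·20° lon, +2·10° lat → SW at lon -20°, lat -70°.
Square 9, 3: +9·2° lon, +3·1° lat → SW at lon -2°, lat -67°.
Subsquare w=22, i=8: +22·0.0833333° lon, +8·0.0416667° lat → SW at lon -0.166667°, lat -66.6667°.
Cell spans 0.0833333° lon × 0.0416667° lat.
west -0.1667, east -0.0833.

-0.1667, -0.0833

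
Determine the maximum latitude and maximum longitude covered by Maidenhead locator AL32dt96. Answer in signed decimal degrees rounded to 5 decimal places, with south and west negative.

22.82083, -173.66667

Field A=0, L=11: +0·20° lon, +11·10° lat → SW at lon -180°, lat 20°.
Square 3, 2: +3·2° lon, +2·1° lat → SW at lon -174°, lat 22°.
Subsquare d=3, t=19: +3·0.0833333° lon, +19·0.0416667° lat → SW at lon -173.75°, lat 22.7917°.
Extended square 9, 6: +9·0.00833333° lon, +6·0.00416667° lat → SW at lon -173.675°, lat 22.8167°.
Cell spans 0.00833333° lon × 0.00416667° lat. NE corner is SW corner plus one full cell.
latitude 22.82083, longitude -173.66667.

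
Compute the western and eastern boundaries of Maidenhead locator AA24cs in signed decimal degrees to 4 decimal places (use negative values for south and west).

-175.8333, -175.7500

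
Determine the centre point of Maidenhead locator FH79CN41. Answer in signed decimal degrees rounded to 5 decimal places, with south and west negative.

Field F=5, H=7: +5·20° lon, +7·10° lat → SW at lon -80°, lat -20°.
Square 7, 9: +7·2° lon, +9·1° lat → SW at lon -66°, lat -11°.
Subsquare c=2, n=13: +2·0.0833333° lon, +13·0.0416667° lat → SW at lon -65.8333°, lat -10.4583°.
Extended square 4, 1: +4·0.00833333° lon, +1·0.00416667° lat → SW at lon -65.8°, lat -10.4542°.
Cell spans 0.00833333° lon × 0.00416667° lat. Centre is SW corner plus half of each.
latitude -10.45208, longitude -65.79583.

-10.45208, -65.79583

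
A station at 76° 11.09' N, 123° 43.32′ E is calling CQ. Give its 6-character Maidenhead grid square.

Offset from 180°W / 90°S: lon 303.7220°, lat 166.1848°.
Field (20°×10°, letters A–R): lon ⌊303.7220/20⌋ = 15 → P; lat ⌊166.1848/10⌋ = 16 → Q.
Square (2°×1°, digits 0–9): lon ⌊3.7220/2⌋ = 1; lat ⌊6.1848/1⌋ = 6.
Subsquare (5′×2.5′, letters a–x): lon ⌊1.7220/0.0833333⌋ = 20 → u; lat ⌊0.1848/0.0416667⌋ = 4 → e.

PQ16ue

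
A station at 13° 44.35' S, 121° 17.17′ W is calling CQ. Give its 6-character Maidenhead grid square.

Add 180° to longitude and 90° to latitude: 58.7138, 76.2608.
Field: 58.7138/20 → 2 → C, 76.2608/10 → 7 → H; chars CH.
Square: 18.7138/2 → 9, 6.2608/1 → 6; chars 96.
Subsquare: 0.7138/0.0833333 → 8 → i, 0.2608/0.0416667 → 6 → g; chars ig.

CH96ig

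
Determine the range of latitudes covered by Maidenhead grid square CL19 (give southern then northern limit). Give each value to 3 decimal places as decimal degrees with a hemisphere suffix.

Field C=2, L=11: +2·20° lon, +11·10° lat → SW at lon -140°, lat 20°.
Square 1, 9: +1·2° lon, +9·1° lat → SW at lon -138°, lat 29°.
Cell spans 2° lon × 1° lat.
south 29.000° N, north 30.000° N.

29.000° N, 30.000° N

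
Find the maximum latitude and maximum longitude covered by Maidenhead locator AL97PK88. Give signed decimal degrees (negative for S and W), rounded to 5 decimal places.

27.45417, -160.67500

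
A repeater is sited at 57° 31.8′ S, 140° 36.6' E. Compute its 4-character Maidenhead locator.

QD02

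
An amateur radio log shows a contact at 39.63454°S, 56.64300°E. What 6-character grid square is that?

Offset from 180°W / 90°S: lon 236.6430°, lat 50.3655°.
Field (20°×10°, letters A–R): lon ⌊236.6430/20⌋ = 11 → L; lat ⌊50.3655/10⌋ = 5 → F.
Square (2°×1°, digits 0–9): lon ⌊16.6430/2⌋ = 8; lat ⌊0.3655/1⌋ = 0.
Subsquare (5′×2.5′, letters a–x): lon ⌊0.6430/0.0833333⌋ = 7 → h; lat ⌊0.3655/0.0416667⌋ = 8 → i.

LF80hi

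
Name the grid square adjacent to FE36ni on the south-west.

Longitude subsquare n = 13; −1 → 12 = m.
Latitude subsquare i = 8; −1 → 7 = h.

FE36mh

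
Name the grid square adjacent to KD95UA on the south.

KD94ux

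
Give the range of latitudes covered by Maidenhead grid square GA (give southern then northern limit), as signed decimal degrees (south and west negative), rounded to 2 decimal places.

-90.00, -80.00

Field G=6, A=0: +6·20° lon, +0·10° lat → SW at lon -60°, lat -90°.
Cell spans 20° lon × 10° lat.
south -90.00, north -80.00.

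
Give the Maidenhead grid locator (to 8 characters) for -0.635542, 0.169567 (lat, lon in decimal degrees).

JI09ci07

Shift to the Maidenhead origin (180°W, 90°S): lon 180.16957, lat 89.36446.
Field (20°×10°, letters A–R): lon ⌊180.16957/20⌋ = 9 → J; lat ⌊89.36446/10⌋ = 8 → I.
Square (2°×1°, digits 0–9): lon ⌊0.16957/2⌋ = 0; lat ⌊9.36446/1⌋ = 9.
Subsquare (5′×2.5′, letters a–x): lon ⌊0.16957/0.0833333⌋ = 2 → c; lat ⌊0.36446/0.0416667⌋ = 8 → i.
Extended square (30″×15″, digits 0–9): lon ⌊0.00290/0.00833333⌋ = 0; lat ⌊0.03112/0.00416667⌋ = 7.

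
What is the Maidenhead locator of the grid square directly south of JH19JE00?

JH19jd09

Latitude extended square 0; −1 → -1, wraps to 9, carry into subsquare.
Latitude subsquare e = 4; −1 → 3 = d.
The longitude characters are unchanged.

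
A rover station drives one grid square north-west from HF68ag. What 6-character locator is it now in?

HF58xh

Longitude subsquare a = 0; −1 → -1, wraps to 23 = x, carry into square.
Longitude square 6; −1 → 5.
Latitude subsquare g = 6; +1 → 7 = h.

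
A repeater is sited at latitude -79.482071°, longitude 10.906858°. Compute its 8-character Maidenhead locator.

JB50km84

Offset from 180°W / 90°S: lon 190.90686°, lat 10.51793°.
Field (20°×10°, letters A–R): 190.90686/20 → 9 → J, 10.51793/10 → 1 → B; chars JB.
Square (2°×1°, digits 0–9): 10.90686/2 → 5, 0.51793/1 → 0; chars 50.
Subsquare (5′×2.5′, letters a–x): 0.90686/0.0833333 → 10 → k, 0.51793/0.0416667 → 12 → m; chars km.
Extended square (30″×15″, digits 0–9): 0.07352/0.00833333 → 8, 0.01793/0.00416667 → 4; chars 84.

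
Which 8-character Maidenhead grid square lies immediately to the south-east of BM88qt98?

BM88rt07

Longitude extended square 9; +1 → 10, wraps to 0, carry into subsquare.
Longitude subsquare q = 16; +1 → 17 = r.
Latitude extended square 8; −1 → 7.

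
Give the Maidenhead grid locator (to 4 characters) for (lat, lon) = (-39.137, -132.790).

Shift to the Maidenhead origin (180°W, 90°S): lon 47.21, lat 50.86.
Field: 47.21/20 → 2 → C, 50.86/10 → 5 → F; chars CF.
Square: 7.21/2 → 3, 0.86/1 → 0; chars 30.

CF30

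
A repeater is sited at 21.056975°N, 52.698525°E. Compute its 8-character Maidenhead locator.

LL61ib33

Shift to the Maidenhead origin (180°W, 90°S): lon 232.69852, lat 111.05697.
Field: lon ⌊232.69852/20⌋ = 11 → L; lat ⌊111.05697/10⌋ = 11 → L.
Square: lon ⌊12.69852/2⌋ = 6; lat ⌊1.05697/1⌋ = 1.
Subsquare: lon ⌊0.69852/0.0833333⌋ = 8 → i; lat ⌊0.05697/0.0416667⌋ = 1 → b.
Extended square: lon ⌊0.03186/0.00833333⌋ = 3; lat ⌊0.01531/0.00416667⌋ = 3.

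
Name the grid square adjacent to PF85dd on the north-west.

PF85ce

Longitude subsquare d = 3; −1 → 2 = c.
Latitude subsquare d = 3; +1 → 4 = e.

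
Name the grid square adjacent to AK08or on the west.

Longitude subsquare o = 14; −1 → 13 = n.
The latitude characters are unchanged.

AK08nr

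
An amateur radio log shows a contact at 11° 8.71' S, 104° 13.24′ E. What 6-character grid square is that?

OH28cu

Add 180° to longitude and 90° to latitude: 284.2207, 78.8548.
Field: 284.2207/20 → 14 → O, 78.8548/10 → 7 → H; chars OH.
Square: 4.2207/2 → 2, 8.8548/1 → 8; chars 28.
Subsquare: 0.2207/0.0833333 → 2 → c, 0.8548/0.0416667 → 20 → u; chars cu.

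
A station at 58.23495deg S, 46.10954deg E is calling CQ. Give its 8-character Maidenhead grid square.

Offset from 180°W / 90°S: lon 226.10954°, lat 31.76505°.
Field: lon ⌊226.10954/20⌋ = 11 → L; lat ⌊31.76505/10⌋ = 3 → D.
Square: lon ⌊6.10954/2⌋ = 3; lat ⌊1.76505/1⌋ = 1.
Subsquare: lon ⌊0.10954/0.0833333⌋ = 1 → b; lat ⌊0.76505/0.0416667⌋ = 18 → s.
Extended square: lon ⌊0.02621/0.00833333⌋ = 3; lat ⌊0.01505/0.00416667⌋ = 3.

LD31bs33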